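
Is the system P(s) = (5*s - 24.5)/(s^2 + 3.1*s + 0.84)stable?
Denominator: s^2 + 3.1*s + 0.84 = (s + 0.3)(s + 2.8). Poles: -0.3, -2.8. All Re(p)<0: Yes (stable)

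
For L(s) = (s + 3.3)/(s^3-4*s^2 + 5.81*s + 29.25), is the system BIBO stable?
Denominator: s^3 - 4*s^2 + 5.81*s + 29.25 = (s + 1.8)(s^2 - 5.8*s + 16.25). Poles: -1.8, 2.9 + 2.8j, 2.9 - 2.8j. All Re(p)<0: No (unstable)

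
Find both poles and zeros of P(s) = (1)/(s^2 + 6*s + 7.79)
Set denominator = 0: s^2 + 6*s + 7.79 = (s + 1.9)(s + 4.1) = 0 → Poles: -1.9, -4.1
Numerator is a nonzero constant (1) → Zeros: none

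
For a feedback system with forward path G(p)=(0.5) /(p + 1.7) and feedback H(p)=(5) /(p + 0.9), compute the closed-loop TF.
Closed-loop T = G/(1+GH).
Numerator: G_num * H_den = 0.5*p + 0.45.
Denominator: G_den * H_den + G_num * H_num = (p^2 + 2.6*p + 1.53) + (2.5) = p^2 + 2.6*p + 4.03.
T(p) = (0.5*p + 0.45)/(p^2 + 2.6*p + 4.03)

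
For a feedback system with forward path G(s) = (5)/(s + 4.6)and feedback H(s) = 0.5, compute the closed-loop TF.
Closed-loop T = G/(1+GH).
Numerator: G_num * H_den = 5.
Denominator: G_den * H_den + G_num * H_num = (s + 4.6) + (2.5) = s + 7.1.
T(s) = (5)/(s + 7.1)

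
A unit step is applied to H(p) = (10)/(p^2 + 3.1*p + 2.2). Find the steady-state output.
FVT: lim_{t→∞} y(t) = lim_{p→0} p*Y(p) where Y(p) = H(p)/p.
= lim_{p→0} H(p) = H(0) = num(0)/den(0) = 10/2.2 = 4.545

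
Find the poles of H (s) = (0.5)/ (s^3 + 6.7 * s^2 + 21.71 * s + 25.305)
Set denominator = 0: s^3 + 6.7*s^2 + 21.71*s + 25.305 = (s + 2.1)(s^2 + 4.6*s + 12.05) = 0 → Poles: -2.1, -2.3 + 2.6j, -2.3 - 2.6j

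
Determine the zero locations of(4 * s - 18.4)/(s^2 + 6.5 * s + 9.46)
Set numerator = 0: 4*s - 18.4 = 0 → Zeros: 4.6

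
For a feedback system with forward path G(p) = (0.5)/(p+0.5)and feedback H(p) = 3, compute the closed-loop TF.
Closed-loop T = G/(1+GH).
Numerator: G_num * H_den = 0.5.
Denominator: G_den * H_den + G_num * H_num = (p + 0.5) + (1.5) = p + 2.
T(p) = (0.5)/(p + 2)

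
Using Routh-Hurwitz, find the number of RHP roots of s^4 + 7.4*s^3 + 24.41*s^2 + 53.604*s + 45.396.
Routh array:
s^4: [1, 24.41, 45.396]; s^3: [7.4, 53.604]; s^2: [17.1662, 45.396]; s^1: [34.0347]; s^0: [45.396]
First column: [1, 7.4, 17.1662, 34.0347, 45.396]. Sign changes = RHP roots = 0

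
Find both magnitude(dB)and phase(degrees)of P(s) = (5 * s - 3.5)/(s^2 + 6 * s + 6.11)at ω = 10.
Substitute s = j*10: P(j10) = 0.268105 - 0.361207j.
|P| = 20*log₁₀(sqrt(Re²+Im²)) = -6.94 dB.
∠P = atan2(Im, Re) = -53.42°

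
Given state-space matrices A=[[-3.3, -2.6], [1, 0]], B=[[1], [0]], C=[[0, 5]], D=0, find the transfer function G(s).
G(s) = C(sI - A)⁻¹B + D.
Characteristic polynomial det(sI - A) = s^2 + 3.3*s + 2.6.
Numerator from C·adj(sI-A)·B + D·det(sI-A) = 5.
G(s) = (5)/(s^2 + 3.3*s + 2.6)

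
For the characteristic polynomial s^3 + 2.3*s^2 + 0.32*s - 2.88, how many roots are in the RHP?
s^3 + 2.3*s^2 + 0.32*s - 2.88 = (s - 0.9)(s^2 + 3.2*s + 3.2). Poles: -1.6 + 0.8j, -1.6 - 0.8j, 0.9. RHP poles (Re>0): 1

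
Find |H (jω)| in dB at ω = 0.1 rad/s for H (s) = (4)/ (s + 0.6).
Substitute s = j*0.1: H(j0.1) = 6.48649 - 1.08108j.
|H(j0.1)| = sqrt(Re² + Im²) = 6.576.
20*log₁₀(6.576) = 16.36 dB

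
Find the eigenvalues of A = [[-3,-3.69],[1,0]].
Eigenvalues solve det(λI - A) = 0.
Characteristic polynomial: λ^2 + 3*λ + 3.69 = 0.
Roots: -1.5 + 1.2j, -1.5 - 1.2j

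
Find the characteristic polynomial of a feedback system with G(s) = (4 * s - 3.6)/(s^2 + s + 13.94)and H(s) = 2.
Characteristic poly = G_den * H_den + G_num * H_num = (s^2 + s + 13.94) + (8*s - 7.2) = s^2 + 9*s + 6.74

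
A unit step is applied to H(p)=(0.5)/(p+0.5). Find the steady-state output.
FVT: lim_{t→∞} y(t) = lim_{p→0} p*Y(p) where Y(p) = H(p)/p.
= lim_{p→0} H(p) = H(0) = num(0)/den(0) = 0.5/0.5 = 1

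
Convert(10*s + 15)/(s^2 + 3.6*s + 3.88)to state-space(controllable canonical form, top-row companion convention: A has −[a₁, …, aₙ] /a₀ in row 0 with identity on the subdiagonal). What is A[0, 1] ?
Reachable canonical form for den = s^2 + 3.6*s + 3.88: top row of A = -[a₁,a₂,...,aₙ]/a₀, ones on the subdiagonal, zeros elsewhere.
A = [[-3.6, -3.88], [1, 0]].
A[0,1] = -3.88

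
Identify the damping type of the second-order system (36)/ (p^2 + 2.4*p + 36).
Standard form: ωn²/(p²+2ζωn·p+ωn²) gives ωn=6, ζ=0.2.
Underdamped (ζ = 0.2 < 1)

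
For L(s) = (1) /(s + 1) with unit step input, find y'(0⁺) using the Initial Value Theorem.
IVT: y'(0⁺) = lim_{s→∞} s²·Y(s) = lim_{s→∞} s·L(s).
deg(num) = 0, deg(den) = 1, relative degree = 1, so s·L(s) → (leading num)/(leading den) = 1/1 = 1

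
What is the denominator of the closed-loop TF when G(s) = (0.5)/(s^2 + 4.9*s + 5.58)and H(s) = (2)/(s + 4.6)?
Characteristic poly = G_den * H_den + G_num * H_num = (s^3 + 9.5*s^2 + 28.12*s + 25.668) + (1) = s^3 + 9.5*s^2 + 28.12*s + 26.668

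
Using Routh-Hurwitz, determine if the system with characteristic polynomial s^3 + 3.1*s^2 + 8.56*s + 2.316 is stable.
Routh array:
s^3: [1, 8.56]; s^2: [3.1, 2.316]; s^1: [7.8129]; s^0: [2.316]
First column: [1, 3.1, 7.8129, 2.316]. Sign changes = 0.
Yes, stable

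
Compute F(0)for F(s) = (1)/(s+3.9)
DC gain = F(0) = num(0)/den(0) = 1/3.9 = 0.2564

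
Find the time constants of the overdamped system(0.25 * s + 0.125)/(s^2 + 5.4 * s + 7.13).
Overdamped: real poles at -3.1, -2.3. τ = -1/pole → τ₁ = 0.3226, τ₂ = 0.4348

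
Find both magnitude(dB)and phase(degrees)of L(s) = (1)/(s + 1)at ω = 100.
Substitute s = j*100: L(j100) = 9.999e-05 - 0.009999j.
|L| = 20*log₁₀(sqrt(Re²+Im²)) = -40.00 dB.
∠L = atan2(Im, Re) = -89.43°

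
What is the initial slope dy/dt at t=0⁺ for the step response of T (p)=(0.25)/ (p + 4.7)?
IVT: y'(0⁺) = lim_{p→∞} p²·Y(p) = lim_{p→∞} p·T(p).
deg(num) = 0, deg(den) = 1, relative degree = 1, so p·T(p) → (leading num)/(leading den) = 0.25/1 = 0.25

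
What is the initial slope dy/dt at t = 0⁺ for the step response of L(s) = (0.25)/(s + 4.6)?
IVT: y'(0⁺) = lim_{s→∞} s²·Y(s) = lim_{s→∞} s·L(s).
deg(num) = 0, deg(den) = 1, relative degree = 1, so s·L(s) → (leading num)/(leading den) = 0.25/1 = 0.25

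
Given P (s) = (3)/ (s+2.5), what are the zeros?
Numerator is a nonzero constant (3) → Zeros: none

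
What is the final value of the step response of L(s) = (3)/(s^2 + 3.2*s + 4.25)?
FVT: lim_{t→∞} y(t) = lim_{s→0} s*Y(s) where Y(s) = L(s)/s.
= lim_{s→0} L(s) = L(0) = num(0)/den(0) = 3/4.25 = 0.7059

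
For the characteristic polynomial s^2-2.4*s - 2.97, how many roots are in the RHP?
s^2 - 2.4*s - 2.97 = (s - 3.3)(s + 0.9). Poles: -0.9, 3.3. RHP poles (Re>0): 1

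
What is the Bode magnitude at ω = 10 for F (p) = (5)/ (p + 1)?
Substitute p = j*10: F(j10) = 0.049505 - 0.49505j.
|F(j10)| = sqrt(Re² + Im²) = 0.4975.
20*log₁₀(0.4975) = -6.06 dB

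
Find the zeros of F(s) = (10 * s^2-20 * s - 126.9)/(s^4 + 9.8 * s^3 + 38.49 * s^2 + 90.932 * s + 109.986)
Set numerator = 0: 10*s^2 - 20*s - 126.9 = 10*(s - 4.7)(s + 2.7) = 0 → Zeros: -2.7, 4.7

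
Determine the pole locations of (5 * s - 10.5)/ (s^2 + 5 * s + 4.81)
Set denominator = 0: s^2 + 5*s + 4.81 = (s + 1.3)(s + 3.7) = 0 → Poles: -1.3, -3.7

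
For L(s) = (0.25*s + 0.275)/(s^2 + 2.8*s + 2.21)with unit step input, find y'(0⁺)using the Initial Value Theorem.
IVT: y'(0⁺) = lim_{s→∞} s²·Y(s) = lim_{s→∞} s·L(s).
deg(num) = 1, deg(den) = 2, relative degree = 1, so s·L(s) → (leading num)/(leading den) = 0.25/1 = 0.25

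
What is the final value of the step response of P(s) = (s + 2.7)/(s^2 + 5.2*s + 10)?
FVT: lim_{t→∞} y(t) = lim_{s→0} s*Y(s) where Y(s) = P(s)/s.
= lim_{s→0} P(s) = P(0) = num(0)/den(0) = 2.7/10 = 0.27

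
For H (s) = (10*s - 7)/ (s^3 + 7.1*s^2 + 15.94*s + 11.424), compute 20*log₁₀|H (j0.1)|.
Substitute s = j*0.1: H(j0.1) = -0.592551 + 0.171226j.
|H(j0.1)| = sqrt(Re² + Im²) = 0.6168.
20*log₁₀(0.6168) = -4.20 dB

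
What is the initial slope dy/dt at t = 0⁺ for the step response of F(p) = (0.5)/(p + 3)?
IVT: y'(0⁺) = lim_{p→∞} p²·Y(p) = lim_{p→∞} p·F(p).
deg(num) = 0, deg(den) = 1, relative degree = 1, so p·F(p) → (leading num)/(leading den) = 0.5/1 = 0.5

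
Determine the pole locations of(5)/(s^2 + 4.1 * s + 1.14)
Set denominator = 0: s^2 + 4.1*s + 1.14 = (s + 0.3)(s + 3.8) = 0 → Poles: -0.3, -3.8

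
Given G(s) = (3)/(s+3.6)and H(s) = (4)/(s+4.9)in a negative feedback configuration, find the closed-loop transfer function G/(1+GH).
Closed-loop T = G/(1+GH).
Numerator: G_num * H_den = 3*s + 14.7.
Denominator: G_den * H_den + G_num * H_num = (s^2 + 8.5*s + 17.64) + (12) = s^2 + 8.5*s + 29.64.
T(s) = (3*s + 14.7)/(s^2 + 8.5*s + 29.64)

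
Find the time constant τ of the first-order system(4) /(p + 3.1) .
First-order system: τ = -1/pole. Pole = -3.1. τ = -1/(-3.1) = 0.3226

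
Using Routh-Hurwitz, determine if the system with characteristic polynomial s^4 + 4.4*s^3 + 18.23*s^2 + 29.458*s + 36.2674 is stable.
Routh array:
s^4: [1, 18.23, 36.2674]; s^3: [4.4, 29.458]; s^2: [11.535, 36.2674]; s^1: [15.6239]; s^0: [36.2674]
First column: [1, 4.4, 11.535, 15.6239, 36.2674]. Sign changes = 0.
Yes, stable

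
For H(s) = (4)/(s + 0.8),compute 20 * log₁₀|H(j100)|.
Substitute s = j*100: H(j100) = 0.00031998 - 0.0399974j.
|H(j100)| = sqrt(Re² + Im²) = 0.04.
20*log₁₀(0.04) = -27.96 dB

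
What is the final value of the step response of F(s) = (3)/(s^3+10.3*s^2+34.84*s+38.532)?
FVT: lim_{t→∞} y(t) = lim_{s→0} s*Y(s) where Y(s) = F(s)/s.
= lim_{s→0} F(s) = F(0) = num(0)/den(0) = 3/38.532 = 0.07786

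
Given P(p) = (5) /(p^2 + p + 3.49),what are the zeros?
Numerator is a nonzero constant (5) → Zeros: none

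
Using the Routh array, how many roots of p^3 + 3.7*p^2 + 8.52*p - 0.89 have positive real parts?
Routh array:
p^3: [1, 8.52]; p^2: [3.7, -0.89]; p^1: [8.76054]; p^0: [-0.89]
First column: [1, 3.7, 8.76054, -0.89]. Sign changes = RHP roots = 1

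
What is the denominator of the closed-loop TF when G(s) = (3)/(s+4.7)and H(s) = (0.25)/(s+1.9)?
Characteristic poly = G_den * H_den + G_num * H_num = (s^2 + 6.6*s + 8.93) + (0.75) = s^2 + 6.6*s + 9.68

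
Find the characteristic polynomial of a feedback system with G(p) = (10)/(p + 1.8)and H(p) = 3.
Characteristic poly = G_den * H_den + G_num * H_num = (p + 1.8) + (30) = p + 31.8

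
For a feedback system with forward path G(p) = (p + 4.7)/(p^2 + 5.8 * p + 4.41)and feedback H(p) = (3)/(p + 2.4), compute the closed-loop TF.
Closed-loop T = G/(1+GH).
Numerator: G_num * H_den = p^2 + 7.1*p + 11.28.
Denominator: G_den * H_den + G_num * H_num = (p^3 + 8.2*p^2 + 18.33*p + 10.584) + (3*p + 14.1) = p^3 + 8.2*p^2 + 21.33*p + 24.684.
T(p) = (p^2 + 7.1*p + 11.28)/(p^3 + 8.2*p^2 + 21.33*p + 24.684)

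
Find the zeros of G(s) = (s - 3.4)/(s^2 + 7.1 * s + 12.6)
Set numerator = 0: s - 3.4 = 0 → Zeros: 3.4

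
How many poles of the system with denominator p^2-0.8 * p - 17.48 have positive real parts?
p^2 - 0.8*p - 17.48 = (p - 4.6)(p + 3.8). Poles: -3.8, 4.6. RHP poles (Re>0): 1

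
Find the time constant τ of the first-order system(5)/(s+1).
First-order system: τ = -1/pole. Pole = -1. τ = -1/(-1) = 1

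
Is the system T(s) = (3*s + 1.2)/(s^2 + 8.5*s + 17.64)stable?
Denominator: s^2 + 8.5*s + 17.64 = (s + 3.6)(s + 4.9). Poles: -3.6, -4.9. All Re(p)<0: Yes (stable)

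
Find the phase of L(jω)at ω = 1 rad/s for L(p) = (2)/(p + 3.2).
Substitute p = j*1: L(j1) = 0.569395 - 0.177936j.
∠L(j1) = atan2(Im, Re) = atan2(-0.177936, 0.569395) = -17.35°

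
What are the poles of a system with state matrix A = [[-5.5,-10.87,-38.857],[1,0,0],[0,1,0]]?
Eigenvalues solve det(λI - A) = 0.
Characteristic polynomial: λ^3 + 5.5*λ^2 + 10.87*λ + 38.857 = 0.
Factor: (λ + 4.9)(λ^2 + 0.6*λ + 7.93) = 0.
Roots: -0.3 + 2.8j, -0.3 - 2.8j, -4.9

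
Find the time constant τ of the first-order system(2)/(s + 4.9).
First-order system: τ = -1/pole. Pole = -4.9. τ = -1/(-4.9) = 0.2041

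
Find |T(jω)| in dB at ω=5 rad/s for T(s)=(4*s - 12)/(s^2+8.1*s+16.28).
Substitute s = j*5: T(j5) = 0.532917 + 0.181555j.
|T(j5)| = sqrt(Re² + Im²) = 0.563.
20*log₁₀(0.563) = -4.99 dB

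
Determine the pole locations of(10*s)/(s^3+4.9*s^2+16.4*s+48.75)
Set denominator = 0: s^3 + 4.9*s^2 + 16.4*s + 48.75 = (s + 3.9)(s^2 + s + 12.5) = 0 → Poles: -0.5 + 3.5j, -0.5 - 3.5j, -3.9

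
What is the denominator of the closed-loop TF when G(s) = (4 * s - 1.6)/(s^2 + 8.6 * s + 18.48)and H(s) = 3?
Characteristic poly = G_den * H_den + G_num * H_num = (s^2 + 8.6*s + 18.48) + (12*s - 4.8) = s^2 + 20.6*s + 13.68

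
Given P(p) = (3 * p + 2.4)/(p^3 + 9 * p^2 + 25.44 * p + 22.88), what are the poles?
Set denominator = 0: p^3 + 9*p^2 + 25.44*p + 22.88 = (p + 2)(p + 4.4)(p + 2.6) = 0 → Poles: -2, -2.6, -4.4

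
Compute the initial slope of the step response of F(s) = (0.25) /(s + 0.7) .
IVT: y'(0⁺) = lim_{s→∞} s²·Y(s) = lim_{s→∞} s·F(s).
deg(num) = 0, deg(den) = 1, relative degree = 1, so s·F(s) → (leading num)/(leading den) = 0.25/1 = 0.25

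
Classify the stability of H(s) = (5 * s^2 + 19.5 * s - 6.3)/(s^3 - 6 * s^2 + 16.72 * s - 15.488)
Denominator: s^3 - 6*s^2 + 16.72*s - 15.488 = (s - 1.6)(s^2 - 4.4*s + 9.68). Poles: 1.6, 2.2 + 2.2j, 2.2 - 2.2j. Unstable (3 pole(s) in RHP)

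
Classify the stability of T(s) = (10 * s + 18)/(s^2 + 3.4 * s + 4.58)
Denominator: s^2 + 3.4*s + 4.58. Poles: -1.7 + 1.3j, -1.7 - 1.3j. Stable (all poles in LHP)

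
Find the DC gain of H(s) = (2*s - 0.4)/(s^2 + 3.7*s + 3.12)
DC gain = H(0) = num(0)/den(0) = -0.4/3.12 = -0.1282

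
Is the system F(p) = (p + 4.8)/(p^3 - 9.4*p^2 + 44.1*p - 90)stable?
Denominator: p^3 - 9.4*p^2 + 44.1*p - 90 = (p - 4)(p^2 - 5.4*p + 22.5). Poles: 2.7 + 3.9j, 2.7 - 3.9j, 4. All Re(p)<0: No (unstable)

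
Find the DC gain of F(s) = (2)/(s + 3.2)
DC gain = F(0) = num(0)/den(0) = 2/3.2 = 0.625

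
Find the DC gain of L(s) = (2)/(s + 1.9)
DC gain = L(0) = num(0)/den(0) = 2/1.9 = 1.053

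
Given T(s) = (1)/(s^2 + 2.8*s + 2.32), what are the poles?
Set denominator = 0: s^2 + 2.8*s + 2.32 = 0 → Poles: -1.4 + 0.6j, -1.4 - 0.6j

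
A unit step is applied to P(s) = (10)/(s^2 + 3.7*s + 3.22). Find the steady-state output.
FVT: lim_{t→∞} y(t) = lim_{s→0} s*Y(s) where Y(s) = P(s)/s.
= lim_{s→0} P(s) = P(0) = num(0)/den(0) = 10/3.22 = 3.106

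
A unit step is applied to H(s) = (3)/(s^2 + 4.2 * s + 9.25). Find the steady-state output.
FVT: lim_{t→∞} y(t) = lim_{s→0} s*Y(s) where Y(s) = H(s)/s.
= lim_{s→0} H(s) = H(0) = num(0)/den(0) = 3/9.25 = 0.3243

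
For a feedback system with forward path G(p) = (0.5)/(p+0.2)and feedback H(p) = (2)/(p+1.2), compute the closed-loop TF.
Closed-loop T = G/(1+GH).
Numerator: G_num * H_den = 0.5*p + 0.6.
Denominator: G_den * H_den + G_num * H_num = (p^2 + 1.4*p + 0.24) + (1) = p^2 + 1.4*p + 1.24.
T(p) = (0.5*p + 0.6)/(p^2 + 1.4*p + 1.24)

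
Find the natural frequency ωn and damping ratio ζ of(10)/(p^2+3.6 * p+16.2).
Underdamped: complex pole -1.8 + 3.6j. ωn = |pole| = 4.025, ζ = -Re(pole)/ωn = 0.4472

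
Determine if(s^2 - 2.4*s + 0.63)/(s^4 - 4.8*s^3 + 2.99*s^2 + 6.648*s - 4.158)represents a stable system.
Denominator: s^4 - 4.8*s^3 + 2.99*s^2 + 6.648*s - 4.158 = (s - 0.6)(s - 1.8)(s + 1.1)(s - 3.5). Poles: -1.1, 0.6, 1.8, 3.5. All Re(p)<0: No (unstable)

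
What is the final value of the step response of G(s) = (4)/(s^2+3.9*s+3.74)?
FVT: lim_{t→∞} y(t) = lim_{s→0} s*Y(s) where Y(s) = G(s)/s.
= lim_{s→0} G(s) = G(0) = num(0)/den(0) = 4/3.74 = 1.07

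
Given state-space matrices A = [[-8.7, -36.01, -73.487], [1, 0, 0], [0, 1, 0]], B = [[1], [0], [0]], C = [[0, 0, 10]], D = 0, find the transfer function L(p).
L(p) = C(pI - A)⁻¹B + D.
Characteristic polynomial det(pI - A) = p^3 + 8.7*p^2 + 36.01*p + 73.487.
Numerator from C·adj(pI-A)·B + D·det(pI-A) = 10.
L(p) = (10)/(p^3 + 8.7*p^2 + 36.01*p + 73.487)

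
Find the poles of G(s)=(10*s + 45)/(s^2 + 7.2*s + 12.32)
Set denominator = 0: s^2 + 7.2*s + 12.32 = (s + 2.8)(s + 4.4) = 0 → Poles: -2.8, -4.4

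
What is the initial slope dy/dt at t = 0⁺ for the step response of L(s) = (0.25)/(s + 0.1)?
IVT: y'(0⁺) = lim_{s→∞} s²·Y(s) = lim_{s→∞} s·L(s).
deg(num) = 0, deg(den) = 1, relative degree = 1, so s·L(s) → (leading num)/(leading den) = 0.25/1 = 0.25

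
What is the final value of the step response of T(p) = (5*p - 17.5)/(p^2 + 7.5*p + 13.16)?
FVT: lim_{t→∞} y(t) = lim_{p→0} p*Y(p) where Y(p) = T(p)/p.
= lim_{p→0} T(p) = T(0) = num(0)/den(0) = -17.5/13.16 = -1.33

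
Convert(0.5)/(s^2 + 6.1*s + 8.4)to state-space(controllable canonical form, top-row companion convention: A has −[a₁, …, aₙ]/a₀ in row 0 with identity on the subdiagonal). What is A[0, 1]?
Reachable canonical form for den = s^2 + 6.1*s + 8.4: top row of A = -[a₁,a₂,...,aₙ]/a₀, ones on the subdiagonal, zeros elsewhere.
A = [[-6.1, -8.4], [1, 0]].
A[0,1] = -8.4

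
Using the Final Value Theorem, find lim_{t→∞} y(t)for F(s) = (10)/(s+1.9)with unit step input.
FVT: lim_{t→∞} y(t) = lim_{s→0} s*Y(s) where Y(s) = F(s)/s.
= lim_{s→0} F(s) = F(0) = num(0)/den(0) = 10/1.9 = 5.263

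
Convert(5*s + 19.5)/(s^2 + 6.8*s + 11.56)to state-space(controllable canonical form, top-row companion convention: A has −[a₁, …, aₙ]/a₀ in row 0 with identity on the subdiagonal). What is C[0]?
Reachable canonical form: C = numerator coefficients (right-aligned, zero-padded to length n).
num = 5*s + 19.5, C = [[5, 19.5]].
C[0] = 5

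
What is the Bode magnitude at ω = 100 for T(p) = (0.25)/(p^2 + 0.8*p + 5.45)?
Substitute p = j*100: T(j100) = -2.5012e-05 - 2.00205e-07j.
|T(j100)| = sqrt(Re² + Im²) = 2.501e-05.
20*log₁₀(2.501e-05) = -92.04 dB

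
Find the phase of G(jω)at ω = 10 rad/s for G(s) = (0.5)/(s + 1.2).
Substitute s = j*10: G(j10) = 0.00591483 - 0.0492902j.
∠G(j10) = atan2(Im, Re) = atan2(-0.0492902, 0.00591483) = -83.16°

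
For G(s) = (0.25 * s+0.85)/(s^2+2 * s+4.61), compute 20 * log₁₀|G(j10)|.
Substitute s = j*10: G(j10) = -0.00327199 - 0.0268942j.
|G(j10)| = sqrt(Re² + Im²) = 0.02709.
20*log₁₀(0.02709) = -31.34 dB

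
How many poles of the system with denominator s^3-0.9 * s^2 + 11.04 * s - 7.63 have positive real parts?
s^3 - 0.9*s^2 + 11.04*s - 7.63 = (s - 0.7)(s^2 - 0.2*s + 10.9). Poles: 0.1 + 3.3j, 0.1 - 3.3j, 0.7. RHP poles (Re>0): 3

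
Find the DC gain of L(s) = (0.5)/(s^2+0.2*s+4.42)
DC gain = L(0) = num(0)/den(0) = 0.5/4.42 = 0.1131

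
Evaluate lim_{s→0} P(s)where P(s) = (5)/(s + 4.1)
DC gain = P(0) = num(0)/den(0) = 5/4.1 = 1.22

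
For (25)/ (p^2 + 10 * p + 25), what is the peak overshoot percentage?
Standard form: ωn²/(p²+2ζωn·p+ωn²) → ωn = 5, ζ = 1.
ζ ≥ 1, so the response is non-oscillatory: peak overshoot = 0%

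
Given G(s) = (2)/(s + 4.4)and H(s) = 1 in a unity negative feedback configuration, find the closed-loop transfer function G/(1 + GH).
Closed-loop T = G/(1+GH).
Numerator: G_num * H_den = 2.
Denominator: G_den * H_den + G_num * H_num = (s + 4.4) + (2) = s + 6.4.
T(s) = (2)/(s + 6.4)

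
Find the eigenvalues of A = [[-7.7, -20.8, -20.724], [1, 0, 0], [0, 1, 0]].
Eigenvalues solve det(λI - A) = 0.
Characteristic polynomial: λ^3 + 7.7*λ^2 + 20.8*λ + 20.724 = 0.
Factor: (λ + 3.3)(λ^2 + 4.4*λ + 6.28) = 0.
Roots: -2.2 + 1.2j, -2.2 - 1.2j, -3.3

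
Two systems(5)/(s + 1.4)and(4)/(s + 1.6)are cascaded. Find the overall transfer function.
Series: H = H₁ · H₂ = (n₁·n₂)/(d₁·d₂).
Num: n₁·n₂ = 20. Den: d₁·d₂ = s^2 + 3*s + 2.24.
H(s) = (20)/(s^2 + 3*s + 2.24)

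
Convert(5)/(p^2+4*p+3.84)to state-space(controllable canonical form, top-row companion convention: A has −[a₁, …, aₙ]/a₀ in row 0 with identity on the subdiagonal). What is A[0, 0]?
Reachable canonical form for den = p^2 + 4*p + 3.84: top row of A = -[a₁,a₂,...,aₙ]/a₀, ones on the subdiagonal, zeros elsewhere.
A = [[-4, -3.84], [1, 0]].
A[0,0] = -4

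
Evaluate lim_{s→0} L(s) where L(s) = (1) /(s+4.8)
DC gain = L(0) = num(0)/den(0) = 1/4.8 = 0.2083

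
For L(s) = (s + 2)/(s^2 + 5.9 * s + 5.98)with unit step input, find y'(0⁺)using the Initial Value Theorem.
IVT: y'(0⁺) = lim_{s→∞} s²·Y(s) = lim_{s→∞} s·L(s).
deg(num) = 1, deg(den) = 2, relative degree = 1, so s·L(s) → (leading num)/(leading den) = 1/1 = 1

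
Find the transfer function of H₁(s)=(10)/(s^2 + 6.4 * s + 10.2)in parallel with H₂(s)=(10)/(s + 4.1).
Parallel: H = H₁ + H₂ = (n₁·d₂ + n₂·d₁)/(d₁·d₂).
n₁·d₂ = 10*s + 41. n₂·d₁ = 10*s^2 + 64*s + 102. Sum = 10*s^2 + 74*s + 143. d₁·d₂ = s^3 + 10.5*s^2 + 36.44*s + 41.82.
H(s) = (10*s^2 + 74*s + 143)/(s^3 + 10.5*s^2 + 36.44*s + 41.82)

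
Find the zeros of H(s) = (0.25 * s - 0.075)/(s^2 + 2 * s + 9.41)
Set numerator = 0: 0.25*s - 0.075 = 0 → Zeros: 0.3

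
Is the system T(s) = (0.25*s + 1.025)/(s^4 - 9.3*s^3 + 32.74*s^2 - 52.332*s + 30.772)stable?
Denominator: s^4 - 9.3*s^3 + 32.74*s^2 - 52.332*s + 30.772 = (s - 3.5)(s - 1.4)(s^2 - 4.4*s + 6.28). Poles: 1.4, 2.2 + 1.2j, 2.2 - 1.2j, 3.5. All Re(p)<0: No (unstable)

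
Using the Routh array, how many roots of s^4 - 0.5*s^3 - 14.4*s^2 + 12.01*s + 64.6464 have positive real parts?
Routh array:
s^4: [1, -14.4, 64.6464]; s^3: [-0.5, 12.01]; s^2: [9.62, 64.6464]; s^1: [15.37]; s^0: [64.6464]
First column: [1, -0.5, 9.62, 15.37, 64.6464]. Sign changes = RHP roots = 2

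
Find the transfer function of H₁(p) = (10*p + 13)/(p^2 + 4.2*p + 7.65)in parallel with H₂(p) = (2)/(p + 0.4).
Parallel: H = H₁ + H₂ = (n₁·d₂ + n₂·d₁)/(d₁·d₂).
n₁·d₂ = 10*p^2 + 17*p + 5.2. n₂·d₁ = 2*p^2 + 8.4*p + 15.3. Sum = 12*p^2 + 25.4*p + 20.5. d₁·d₂ = p^3 + 4.6*p^2 + 9.33*p + 3.06.
H(p) = (12*p^2 + 25.4*p + 20.5)/(p^3 + 4.6*p^2 + 9.33*p + 3.06)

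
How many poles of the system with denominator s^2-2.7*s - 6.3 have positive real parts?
s^2 - 2.7*s - 6.3 = (s - 4.2)(s + 1.5). Poles: -1.5, 4.2. RHP poles (Re>0): 1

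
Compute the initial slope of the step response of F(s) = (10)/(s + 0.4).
IVT: y'(0⁺) = lim_{s→∞} s²·Y(s) = lim_{s→∞} s·F(s).
deg(num) = 0, deg(den) = 1, relative degree = 1, so s·F(s) → (leading num)/(leading den) = 10/1 = 10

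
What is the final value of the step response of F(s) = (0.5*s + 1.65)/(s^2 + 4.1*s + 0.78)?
FVT: lim_{t→∞} y(t) = lim_{s→0} s*Y(s) where Y(s) = F(s)/s.
= lim_{s→0} F(s) = F(0) = num(0)/den(0) = 1.65/0.78 = 2.115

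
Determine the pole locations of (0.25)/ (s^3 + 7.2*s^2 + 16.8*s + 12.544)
Set denominator = 0: s^3 + 7.2*s^2 + 16.8*s + 12.544 = (s + 1.6)(s + 2.8)(s + 2.8) = 0 → Poles: -1.6, -2.8, -2.8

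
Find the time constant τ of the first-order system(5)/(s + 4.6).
First-order system: τ = -1/pole. Pole = -4.6. τ = -1/(-4.6) = 0.2174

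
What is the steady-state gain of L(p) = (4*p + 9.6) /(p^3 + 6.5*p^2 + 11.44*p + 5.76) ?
DC gain = L(0) = num(0)/den(0) = 9.6/5.76 = 1.667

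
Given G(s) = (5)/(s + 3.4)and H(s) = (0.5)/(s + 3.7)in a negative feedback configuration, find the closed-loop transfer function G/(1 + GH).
Closed-loop T = G/(1+GH).
Numerator: G_num * H_den = 5*s + 18.5.
Denominator: G_den * H_den + G_num * H_num = (s^2 + 7.1*s + 12.58) + (2.5) = s^2 + 7.1*s + 15.08.
T(s) = (5*s + 18.5)/(s^2 + 7.1*s + 15.08)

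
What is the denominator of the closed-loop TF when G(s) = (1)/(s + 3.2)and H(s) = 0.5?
Characteristic poly = G_den * H_den + G_num * H_num = (s + 3.2) + (0.5) = s + 3.7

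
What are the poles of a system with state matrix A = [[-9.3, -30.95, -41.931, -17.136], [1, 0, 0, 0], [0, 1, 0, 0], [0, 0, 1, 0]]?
Eigenvalues solve det(λI - A) = 0.
Characteristic polynomial: λ^4 + 9.3*λ^3 + 30.95*λ^2 + 41.931*λ + 17.136 = 0.
Factor: (λ + 0.7)(λ + 3.2)(λ^2 + 5.4*λ + 7.65) = 0.
Roots: -0.7, -2.7 + 0.6j, -2.7 - 0.6j, -3.2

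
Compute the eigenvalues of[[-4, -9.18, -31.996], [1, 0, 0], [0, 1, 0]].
Eigenvalues solve det(λI - A) = 0.
Characteristic polynomial: λ^3 + 4*λ^2 + 9.18*λ + 31.996 = 0.
Factor: (λ + 3.8)(λ^2 + 0.2*λ + 8.42) = 0.
Roots: -0.1 + 2.9j, -0.1 - 2.9j, -3.8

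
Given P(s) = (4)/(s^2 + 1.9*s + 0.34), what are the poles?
Set denominator = 0: s^2 + 1.9*s + 0.34 = (s + 0.2)(s + 1.7) = 0 → Poles: -0.2, -1.7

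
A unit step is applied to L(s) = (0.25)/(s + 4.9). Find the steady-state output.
FVT: lim_{t→∞} y(t) = lim_{s→0} s*Y(s) where Y(s) = L(s)/s.
= lim_{s→0} L(s) = L(0) = num(0)/den(0) = 0.25/4.9 = 0.05102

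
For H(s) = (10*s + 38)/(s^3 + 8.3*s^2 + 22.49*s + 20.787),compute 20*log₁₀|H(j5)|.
Substitute s = j*5: H(j5) = -0.220524 - 0.252968j.
|H(j5)| = sqrt(Re² + Im²) = 0.3356.
20*log₁₀(0.3356) = -9.48 dB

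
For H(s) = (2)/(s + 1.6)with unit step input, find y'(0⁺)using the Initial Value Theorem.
IVT: y'(0⁺) = lim_{s→∞} s²·Y(s) = lim_{s→∞} s·H(s).
deg(num) = 0, deg(den) = 1, relative degree = 1, so s·H(s) → (leading num)/(leading den) = 2/1 = 2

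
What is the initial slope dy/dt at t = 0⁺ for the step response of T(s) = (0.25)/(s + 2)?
IVT: y'(0⁺) = lim_{s→∞} s²·Y(s) = lim_{s→∞} s·T(s).
deg(num) = 0, deg(den) = 1, relative degree = 1, so s·T(s) → (leading num)/(leading den) = 0.25/1 = 0.25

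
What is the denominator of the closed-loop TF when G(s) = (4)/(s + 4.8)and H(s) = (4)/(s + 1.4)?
Characteristic poly = G_den * H_den + G_num * H_num = (s^2 + 6.2*s + 6.72) + (16) = s^2 + 6.2*s + 22.72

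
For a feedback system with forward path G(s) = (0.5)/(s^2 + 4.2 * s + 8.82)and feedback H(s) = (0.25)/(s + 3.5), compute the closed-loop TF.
Closed-loop T = G/(1+GH).
Numerator: G_num * H_den = 0.5*s + 1.75.
Denominator: G_den * H_den + G_num * H_num = (s^3 + 7.7*s^2 + 23.52*s + 30.87) + (0.125) = s^3 + 7.7*s^2 + 23.52*s + 30.995.
T(s) = (0.5*s + 1.75)/(s^3 + 7.7*s^2 + 23.52*s + 30.995)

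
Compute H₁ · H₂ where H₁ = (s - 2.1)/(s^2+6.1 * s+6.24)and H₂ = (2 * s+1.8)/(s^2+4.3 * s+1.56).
Series: H = H₁ · H₂ = (n₁·n₂)/(d₁·d₂).
Num: n₁·n₂ = 2*s^2 - 2.4*s - 3.78. Den: d₁·d₂ = s^4 + 10.4*s^3 + 34.03*s^2 + 36.348*s + 9.7344.
H(s) = (2*s^2 - 2.4*s - 3.78)/(s^4 + 10.4*s^3 + 34.03*s^2 + 36.348*s + 9.7344)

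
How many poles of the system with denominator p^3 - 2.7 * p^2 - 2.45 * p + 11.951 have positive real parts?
p^3 - 2.7*p^2 - 2.45*p + 11.951 = (p + 1.9)(p^2 - 4.6*p + 6.29). Poles: -1.9, 2.3 + 1j, 2.3 - 1j. RHP poles (Re>0): 2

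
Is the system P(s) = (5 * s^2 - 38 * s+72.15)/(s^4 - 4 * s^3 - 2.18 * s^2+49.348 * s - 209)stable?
Denominator: s^4 - 4*s^3 - 2.18*s^2 + 49.348*s - 209 = (s - 4.4)(s + 3.8)(s^2 - 3.4*s + 12.5). Poles: -3.8, 1.7 + 3.1j, 1.7 - 3.1j, 4.4. All Re(p)<0: No (unstable)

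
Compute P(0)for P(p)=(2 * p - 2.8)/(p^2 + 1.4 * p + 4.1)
DC gain = P(0) = num(0)/den(0) = -2.8/4.1 = -0.6829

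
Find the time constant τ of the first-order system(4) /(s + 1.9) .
First-order system: τ = -1/pole. Pole = -1.9. τ = -1/(-1.9) = 0.5263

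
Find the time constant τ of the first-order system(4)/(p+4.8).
First-order system: τ = -1/pole. Pole = -4.8. τ = -1/(-4.8) = 0.2083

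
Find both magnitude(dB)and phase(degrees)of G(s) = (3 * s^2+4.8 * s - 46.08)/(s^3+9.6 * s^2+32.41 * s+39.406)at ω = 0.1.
Substitute s = j*0.1: G(j0.1) = -1.16407 + 0.108155j.
|G| = 20*log₁₀(sqrt(Re²+Im²)) = 1.36 dB.
∠G = atan2(Im, Re) = 174.69°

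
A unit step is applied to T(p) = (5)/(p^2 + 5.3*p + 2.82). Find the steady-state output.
FVT: lim_{t→∞} y(t) = lim_{p→0} p*Y(p) where Y(p) = T(p)/p.
= lim_{p→0} T(p) = T(0) = num(0)/den(0) = 5/2.82 = 1.773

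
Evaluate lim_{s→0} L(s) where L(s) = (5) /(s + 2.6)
DC gain = L(0) = num(0)/den(0) = 5/2.6 = 1.923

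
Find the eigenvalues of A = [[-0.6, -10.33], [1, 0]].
Eigenvalues solve det(λI - A) = 0.
Characteristic polynomial: λ^2 + 0.6*λ + 10.33 = 0.
Roots: -0.3 + 3.2j, -0.3 - 3.2j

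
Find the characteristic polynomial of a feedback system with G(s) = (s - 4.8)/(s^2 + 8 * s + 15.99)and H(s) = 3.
Characteristic poly = G_den * H_den + G_num * H_num = (s^2 + 8*s + 15.99) + (3*s - 14.4) = s^2 + 11*s + 1.59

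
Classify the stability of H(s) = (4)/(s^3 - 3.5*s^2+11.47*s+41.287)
Denominator: s^3 - 3.5*s^2 + 11.47*s + 41.287 = (s + 1.9)(s^2 - 5.4*s + 21.73). Poles: -1.9, 2.7 + 3.8j, 2.7 - 3.8j. Unstable (2 pole(s) in RHP)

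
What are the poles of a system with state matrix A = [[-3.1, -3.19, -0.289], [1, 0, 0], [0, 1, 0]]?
Eigenvalues solve det(λI - A) = 0.
Characteristic polynomial: λ^3 + 3.1*λ^2 + 3.19*λ + 0.289 = 0.
Factor: (λ + 0.1)(λ^2 + 3*λ + 2.89) = 0.
Roots: -0.1, -1.5 + 0.8j, -1.5 - 0.8j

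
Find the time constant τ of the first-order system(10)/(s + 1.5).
First-order system: τ = -1/pole. Pole = -1.5. τ = -1/(-1.5) = 0.6667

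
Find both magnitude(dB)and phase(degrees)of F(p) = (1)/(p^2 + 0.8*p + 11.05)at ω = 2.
Substitute p = j*2: F(j2) = 0.134896 - 0.0306147j.
|F| = 20*log₁₀(sqrt(Re²+Im²)) = -17.18 dB.
∠F = atan2(Im, Re) = -12.79°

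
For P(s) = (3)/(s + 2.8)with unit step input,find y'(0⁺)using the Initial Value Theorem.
IVT: y'(0⁺) = lim_{s→∞} s²·Y(s) = lim_{s→∞} s·P(s).
deg(num) = 0, deg(den) = 1, relative degree = 1, so s·P(s) → (leading num)/(leading den) = 3/1 = 3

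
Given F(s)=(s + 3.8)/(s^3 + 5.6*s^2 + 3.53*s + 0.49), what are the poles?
Set denominator = 0: s^3 + 5.6*s^2 + 3.53*s + 0.49 = (s + 0.5)(s + 0.2)(s + 4.9) = 0 → Poles: -0.2, -0.5, -4.9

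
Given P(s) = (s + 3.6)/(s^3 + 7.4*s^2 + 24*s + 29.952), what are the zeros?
Set numerator = 0: s + 3.6 = 0 → Zeros: -3.6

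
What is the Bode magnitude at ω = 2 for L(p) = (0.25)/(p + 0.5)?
Substitute p = j*2: L(j2) = 0.0294118 - 0.117647j.
|L(j2)| = sqrt(Re² + Im²) = 0.1213.
20*log₁₀(0.1213) = -18.33 dB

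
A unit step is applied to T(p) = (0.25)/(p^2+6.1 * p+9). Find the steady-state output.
FVT: lim_{t→∞} y(t) = lim_{p→0} p*Y(p) where Y(p) = T(p)/p.
= lim_{p→0} T(p) = T(0) = num(0)/den(0) = 0.25/9 = 0.02778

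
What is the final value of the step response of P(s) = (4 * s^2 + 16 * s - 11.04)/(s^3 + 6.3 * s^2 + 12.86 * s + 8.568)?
FVT: lim_{t→∞} y(t) = lim_{s→0} s*Y(s) where Y(s) = P(s)/s.
= lim_{s→0} P(s) = P(0) = num(0)/den(0) = -11.04/8.568 = -1.289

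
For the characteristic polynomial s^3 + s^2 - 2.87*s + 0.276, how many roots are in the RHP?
s^3 + s^2 - 2.87*s + 0.276 = (s - 0.1)(s + 2.3)(s - 1.2). Poles: -2.3, 0.1, 1.2. RHP poles (Re>0): 2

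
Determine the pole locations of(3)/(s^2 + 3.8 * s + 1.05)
Set denominator = 0: s^2 + 3.8*s + 1.05 = (s + 3.5)(s + 0.3) = 0 → Poles: -0.3, -3.5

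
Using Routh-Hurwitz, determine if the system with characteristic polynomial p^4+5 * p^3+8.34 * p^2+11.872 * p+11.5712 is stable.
Routh array:
p^4: [1, 8.34, 11.5712]; p^3: [5, 11.872]; p^2: [5.9656, 11.5712]; p^1: [2.17373]; p^0: [11.5712]
First column: [1, 5, 5.9656, 2.17373, 11.5712]. Sign changes = 0.
Yes, stable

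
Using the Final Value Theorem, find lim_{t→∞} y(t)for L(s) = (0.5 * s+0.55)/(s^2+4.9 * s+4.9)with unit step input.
FVT: lim_{t→∞} y(t) = lim_{s→0} s*Y(s) where Y(s) = L(s)/s.
= lim_{s→0} L(s) = L(0) = num(0)/den(0) = 0.55/4.9 = 0.1122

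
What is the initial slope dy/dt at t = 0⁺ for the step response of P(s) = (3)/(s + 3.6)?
IVT: y'(0⁺) = lim_{s→∞} s²·Y(s) = lim_{s→∞} s·P(s).
deg(num) = 0, deg(den) = 1, relative degree = 1, so s·P(s) → (leading num)/(leading den) = 3/1 = 3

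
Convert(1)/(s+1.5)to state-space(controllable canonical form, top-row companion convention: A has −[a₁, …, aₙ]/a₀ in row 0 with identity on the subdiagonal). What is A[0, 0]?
Reachable canonical form for den = s + 1.5: top row of A = -[a₁,a₂,...,aₙ]/a₀, ones on the subdiagonal, zeros elsewhere.
A = [[-1.5]].
A[0,0] = -1.5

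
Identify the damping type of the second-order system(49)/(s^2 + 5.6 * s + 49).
Standard form: ωn²/(s²+2ζωn·s+ωn²) gives ωn=7, ζ=0.4.
Underdamped (ζ = 0.4 < 1)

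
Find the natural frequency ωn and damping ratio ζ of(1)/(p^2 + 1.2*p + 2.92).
Underdamped: complex pole -0.6 + 1.6j. ωn = |pole| = 1.709, ζ = -Re(pole)/ωn = 0.3511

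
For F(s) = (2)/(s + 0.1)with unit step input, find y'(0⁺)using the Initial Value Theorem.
IVT: y'(0⁺) = lim_{s→∞} s²·Y(s) = lim_{s→∞} s·F(s).
deg(num) = 0, deg(den) = 1, relative degree = 1, so s·F(s) → (leading num)/(leading den) = 2/1 = 2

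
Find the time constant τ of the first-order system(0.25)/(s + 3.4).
First-order system: τ = -1/pole. Pole = -3.4. τ = -1/(-3.4) = 0.2941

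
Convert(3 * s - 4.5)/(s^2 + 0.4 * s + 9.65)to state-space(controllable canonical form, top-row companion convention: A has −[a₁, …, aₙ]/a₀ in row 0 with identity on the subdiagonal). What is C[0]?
Reachable canonical form: C = numerator coefficients (right-aligned, zero-padded to length n).
num = 3*s - 4.5, C = [[3, -4.5]].
C[0] = 3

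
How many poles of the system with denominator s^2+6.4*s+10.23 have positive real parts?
s^2 + 6.4*s + 10.23 = (s + 3.3)(s + 3.1). Poles: -3.1, -3.3. RHP poles (Re>0): 0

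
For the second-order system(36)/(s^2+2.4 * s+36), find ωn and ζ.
Standard form: ωn²/(s²+2ζωn·s+ωn²).
const=36=ωn² → ωn=6, s coeff=2.4=2ζωn → ζ=0.2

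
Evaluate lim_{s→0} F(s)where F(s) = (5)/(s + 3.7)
DC gain = F(0) = num(0)/den(0) = 5/3.7 = 1.351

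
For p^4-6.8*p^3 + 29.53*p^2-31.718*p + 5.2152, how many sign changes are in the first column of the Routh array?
Routh array:
p^4: [1, 29.53, 5.2152]; p^3: [-6.8, -31.718]; p^2: [24.8656, 5.2152]; p^1: [-30.2918]; p^0: [5.2152]
First column: [1, -6.8, 24.8656, -30.2918, 5.2152]. Sign changes = 4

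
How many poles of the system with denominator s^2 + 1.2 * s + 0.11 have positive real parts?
s^2 + 1.2*s + 0.11 = (s + 0.1)(s + 1.1). Poles: -0.1, -1.1. RHP poles (Re>0): 0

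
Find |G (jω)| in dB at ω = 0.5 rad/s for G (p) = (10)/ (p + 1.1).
Substitute p = j*0.5: G(j0.5) = 7.53425 - 3.42466j.
|G(j0.5)| = sqrt(Re² + Im²) = 8.276.
20*log₁₀(8.276) = 18.36 dB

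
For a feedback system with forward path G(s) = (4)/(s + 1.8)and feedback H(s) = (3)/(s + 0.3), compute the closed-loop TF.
Closed-loop T = G/(1+GH).
Numerator: G_num * H_den = 4*s + 1.2.
Denominator: G_den * H_den + G_num * H_num = (s^2 + 2.1*s + 0.54) + (12) = s^2 + 2.1*s + 12.54.
T(s) = (4*s + 1.2)/(s^2 + 2.1*s + 12.54)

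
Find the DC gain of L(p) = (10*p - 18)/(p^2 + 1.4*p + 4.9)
DC gain = L(0) = num(0)/den(0) = -18/4.9 = -3.673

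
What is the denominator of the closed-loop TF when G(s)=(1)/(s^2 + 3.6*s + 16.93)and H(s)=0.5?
Characteristic poly = G_den * H_den + G_num * H_num = (s^2 + 3.6*s + 16.93) + (0.5) = s^2 + 3.6*s + 17.43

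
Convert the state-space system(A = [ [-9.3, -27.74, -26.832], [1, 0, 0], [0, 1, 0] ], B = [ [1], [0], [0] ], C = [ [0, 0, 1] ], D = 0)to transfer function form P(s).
P(s) = C(sI - A)⁻¹B + D.
Characteristic polynomial det(sI - A) = s^3 + 9.3*s^2 + 27.74*s + 26.832.
Numerator from C·adj(sI-A)·B + D·det(sI-A) = 1.
P(s) = (1)/(s^3 + 9.3*s^2 + 27.74*s + 26.832)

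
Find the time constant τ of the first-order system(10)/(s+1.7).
First-order system: τ = -1/pole. Pole = -1.7. τ = -1/(-1.7) = 0.5882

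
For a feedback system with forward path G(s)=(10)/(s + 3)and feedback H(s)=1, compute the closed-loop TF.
Closed-loop T = G/(1+GH).
Numerator: G_num * H_den = 10.
Denominator: G_den * H_den + G_num * H_num = (s + 3) + (10) = s + 13.
T(s) = (10)/(s + 13)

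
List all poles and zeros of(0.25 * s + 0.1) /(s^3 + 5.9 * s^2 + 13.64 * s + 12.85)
Set denominator = 0: s^3 + 5.9*s^2 + 13.64*s + 12.85 = (s + 2.5)(s^2 + 3.4*s + 5.14) = 0 → Poles: -1.7 + 1.5j, -1.7 - 1.5j, -2.5
Set numerator = 0: 0.25*s + 0.1 = 0 → Zeros: -0.4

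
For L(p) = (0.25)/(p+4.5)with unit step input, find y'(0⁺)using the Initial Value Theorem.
IVT: y'(0⁺) = lim_{p→∞} p²·Y(p) = lim_{p→∞} p·L(p).
deg(num) = 0, deg(den) = 1, relative degree = 1, so p·L(p) → (leading num)/(leading den) = 0.25/1 = 0.25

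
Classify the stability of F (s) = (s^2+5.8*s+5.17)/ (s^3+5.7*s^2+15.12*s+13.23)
Denominator: s^3 + 5.7*s^2 + 15.12*s + 13.23 = (s + 1.5)(s^2 + 4.2*s + 8.82). Poles: -1.5, -2.1 + 2.1j, -2.1 - 2.1j. Stable (all poles in LHP)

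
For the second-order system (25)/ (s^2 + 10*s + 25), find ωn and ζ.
Standard form: ωn²/(s²+2ζωn·s+ωn²).
const=25=ωn² → ωn=5, s coeff=10=2ζωn → ζ=1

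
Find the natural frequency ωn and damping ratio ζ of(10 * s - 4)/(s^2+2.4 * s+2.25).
Underdamped: complex pole -1.2 + 0.9j. ωn = |pole| = 1.5, ζ = -Re(pole)/ωn = 0.8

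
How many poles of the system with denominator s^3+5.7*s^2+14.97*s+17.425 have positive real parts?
s^3 + 5.7*s^2 + 14.97*s + 17.425 = (s + 2.5)(s^2 + 3.2*s + 6.97). Poles: -1.6 + 2.1j, -1.6 - 2.1j, -2.5. RHP poles (Re>0): 0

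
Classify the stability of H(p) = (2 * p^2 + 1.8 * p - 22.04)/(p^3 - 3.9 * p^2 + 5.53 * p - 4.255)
Denominator: p^3 - 3.9*p^2 + 5.53*p - 4.255 = (p - 2.3)(p^2 - 1.6*p + 1.85). Poles: 0.8 + 1.1j, 0.8 - 1.1j, 2.3. Unstable (3 pole(s) in RHP)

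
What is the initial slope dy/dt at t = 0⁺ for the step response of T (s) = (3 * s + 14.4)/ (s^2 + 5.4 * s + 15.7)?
IVT: y'(0⁺) = lim_{s→∞} s²·Y(s) = lim_{s→∞} s·T(s).
deg(num) = 1, deg(den) = 2, relative degree = 1, so s·T(s) → (leading num)/(leading den) = 3/1 = 3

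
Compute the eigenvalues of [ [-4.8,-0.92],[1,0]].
Eigenvalues solve det(λI - A) = 0.
Characteristic polynomial: λ^2 + 4.8*λ + 0.92 = 0.
Factor: (λ + 0.2)(λ + 4.6) = 0.
Roots: -0.2, -4.6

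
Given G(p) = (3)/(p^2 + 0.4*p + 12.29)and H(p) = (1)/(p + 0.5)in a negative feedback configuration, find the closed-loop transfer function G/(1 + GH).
Closed-loop T = G/(1+GH).
Numerator: G_num * H_den = 3*p + 1.5.
Denominator: G_den * H_den + G_num * H_num = (p^3 + 0.9*p^2 + 12.49*p + 6.145) + (3) = p^3 + 0.9*p^2 + 12.49*p + 9.145.
T(p) = (3*p + 1.5)/(p^3 + 0.9*p^2 + 12.49*p + 9.145)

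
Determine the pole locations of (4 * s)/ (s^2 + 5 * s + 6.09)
Set denominator = 0: s^2 + 5*s + 6.09 = (s + 2.9)(s + 2.1) = 0 → Poles: -2.1, -2.9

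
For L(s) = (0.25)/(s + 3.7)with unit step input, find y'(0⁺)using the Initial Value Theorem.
IVT: y'(0⁺) = lim_{s→∞} s²·Y(s) = lim_{s→∞} s·L(s).
deg(num) = 0, deg(den) = 1, relative degree = 1, so s·L(s) → (leading num)/(leading den) = 0.25/1 = 0.25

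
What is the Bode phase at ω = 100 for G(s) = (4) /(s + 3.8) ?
Substitute s = j*100: G(j100) = 0.00151781 - 0.0399423j.
∠G(j100) = atan2(Im, Re) = atan2(-0.0399423, 0.00151781) = -87.82°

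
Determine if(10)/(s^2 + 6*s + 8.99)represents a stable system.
Denominator: s^2 + 6*s + 8.99 = (s + 3.1)(s + 2.9). Poles: -2.9, -3.1. All Re(p)<0: Yes (stable)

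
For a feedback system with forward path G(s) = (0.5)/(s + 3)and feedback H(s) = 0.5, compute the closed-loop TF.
Closed-loop T = G/(1+GH).
Numerator: G_num * H_den = 0.5.
Denominator: G_den * H_den + G_num * H_num = (s + 3) + (0.25) = s + 3.25.
T(s) = (0.5)/(s + 3.25)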